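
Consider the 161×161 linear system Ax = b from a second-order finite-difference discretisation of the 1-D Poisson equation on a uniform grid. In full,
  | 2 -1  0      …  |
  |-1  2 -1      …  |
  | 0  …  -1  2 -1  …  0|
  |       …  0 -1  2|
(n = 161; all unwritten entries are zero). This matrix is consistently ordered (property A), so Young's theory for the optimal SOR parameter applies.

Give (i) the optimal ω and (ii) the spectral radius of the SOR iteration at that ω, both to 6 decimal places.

ω* = 1.961955, ρ_SOR = 0.961955

[ρ_J] n=161: ρ(B_J) = cos(π/(n+1)) = cos(π/162) = 0.999812.
√(1−ρ_J²) simplifies to sin(π/162) = 0.0193913.
ω* = 2/(1+0.0193913) = 1.961955
[ρ_SOR] ω* − 1 = 0.961955.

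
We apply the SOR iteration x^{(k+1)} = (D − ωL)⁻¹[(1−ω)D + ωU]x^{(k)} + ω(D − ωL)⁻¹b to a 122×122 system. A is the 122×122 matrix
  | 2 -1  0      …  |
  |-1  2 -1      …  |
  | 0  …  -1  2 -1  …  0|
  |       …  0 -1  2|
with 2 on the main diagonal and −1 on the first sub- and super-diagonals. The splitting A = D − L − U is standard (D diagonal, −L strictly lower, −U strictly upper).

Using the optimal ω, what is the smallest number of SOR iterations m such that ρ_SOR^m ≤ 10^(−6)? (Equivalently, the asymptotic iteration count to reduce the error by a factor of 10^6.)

m = 271

n=122: λ(B_J) = 1 − λ(A)/2 = cos(kπ/123); k=1 gives ρ_J = 0.9996738.
√(1−ρ_J²) = |sin(π/123)| = 0.0255386
Young: ω* = 2/(1+√(1−ρ_J²)) = 2/(1+0.0255386) = 2/1.0255386 = 1.9501948.
ρ_SOR = ω* − 1 = 1.9501948 − 1 = 0.9501948.
m ≥ 6·ln10 / (−ln 0.9501948) = 270.424; smallest integer m = 271.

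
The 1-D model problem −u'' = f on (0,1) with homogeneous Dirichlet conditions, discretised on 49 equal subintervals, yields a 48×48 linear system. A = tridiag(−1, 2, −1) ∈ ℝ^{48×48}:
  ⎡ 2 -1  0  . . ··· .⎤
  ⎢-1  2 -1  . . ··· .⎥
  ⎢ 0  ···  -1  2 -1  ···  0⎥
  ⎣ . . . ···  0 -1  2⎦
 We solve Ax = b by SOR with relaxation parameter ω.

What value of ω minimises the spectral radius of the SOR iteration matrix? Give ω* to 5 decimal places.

B_J for the 48×48 system has eigenvalues cos(kπ/49); ρ_J = cos(π/49) = 0.99795.
√(1−ρ_J²) = |sin(π/49)| = 0.064070
So ω* = 2/1.064070 = 1.87958 (Young).
ρ(B_{ω*}) = ω*−1 = 0.87958

ω* = 1.87958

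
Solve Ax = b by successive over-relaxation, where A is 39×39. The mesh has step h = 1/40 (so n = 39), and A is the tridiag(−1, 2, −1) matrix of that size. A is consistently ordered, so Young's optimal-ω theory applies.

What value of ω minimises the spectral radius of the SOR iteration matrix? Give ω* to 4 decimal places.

ω* = 1.8545

½·tridiag(1,0,1) at n=39: λ_k = cos(kπ/40); max |λ| at k=1 ⇒ ρ_J = cos(π/40) ≈ 0.9969.
√(1−ρ_J²) simplifies to sin(π/40) = 0.07846.
ω* = 2/(1+0.07846) = 1.8545
ρ_SOR = ω* − 1 = 1.8545 − 1 = 0.8545.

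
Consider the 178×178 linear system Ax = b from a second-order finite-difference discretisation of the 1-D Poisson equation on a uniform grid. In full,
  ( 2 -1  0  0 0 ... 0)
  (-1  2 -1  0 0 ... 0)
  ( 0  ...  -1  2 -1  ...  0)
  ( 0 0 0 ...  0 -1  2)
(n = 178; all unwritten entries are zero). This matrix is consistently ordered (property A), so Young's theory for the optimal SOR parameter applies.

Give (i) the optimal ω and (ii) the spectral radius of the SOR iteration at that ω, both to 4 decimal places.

B_J for the 178×178 system has eigenvalues cos(kπ/179); ρ_J = cos(π/179) = 0.9998.
root = sin(π/179) = 0.01755  (since 1−cos² = sin²).
So ω* = 2/1.01755 = 1.9655 (Young).
ρ(B_{ω*}) = ω*−1 = 0.9655

ω* = 1.9655, ρ_SOR = 0.9655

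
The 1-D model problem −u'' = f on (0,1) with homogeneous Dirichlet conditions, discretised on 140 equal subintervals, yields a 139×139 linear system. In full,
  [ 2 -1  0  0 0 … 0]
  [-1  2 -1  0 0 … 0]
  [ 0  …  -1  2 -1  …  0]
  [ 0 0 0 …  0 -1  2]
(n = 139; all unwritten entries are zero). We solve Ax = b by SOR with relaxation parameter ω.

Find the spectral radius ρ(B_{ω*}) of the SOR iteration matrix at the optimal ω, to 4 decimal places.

ρ_SOR = 0.9561

[ρ_J] n=139: ρ(B_J) = cos(π/(n+1)) = cos(π/140) = 0.9997.
√(1 − cos²(π/140)) = sin(π/140) ≈ 0.02244.
ω* = 2/(1 + 0.02244) = 2/1.02244 = 1.9561.
and ρ(B_{ω*}) = 1.9561 − 1 = 0.9561.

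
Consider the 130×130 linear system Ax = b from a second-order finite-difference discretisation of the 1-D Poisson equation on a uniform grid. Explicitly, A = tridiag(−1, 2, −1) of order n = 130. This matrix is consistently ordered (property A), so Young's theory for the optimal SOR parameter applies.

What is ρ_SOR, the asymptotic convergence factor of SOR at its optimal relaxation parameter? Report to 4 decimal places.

ρ_SOR = 0.9532

With n=130, ρ(Jacobi) = cos(π/131) = 0.9997.
√(1 − cos²(π/131)) = sin(π/131) ≈ 0.02398.
[ω*] 2 ÷ (1 + 0.02398) = 2 ÷ 1.02398 = 1.9532.
Hence ρ(B_{ω*}) = 1.9532 − 1 = 0.9532.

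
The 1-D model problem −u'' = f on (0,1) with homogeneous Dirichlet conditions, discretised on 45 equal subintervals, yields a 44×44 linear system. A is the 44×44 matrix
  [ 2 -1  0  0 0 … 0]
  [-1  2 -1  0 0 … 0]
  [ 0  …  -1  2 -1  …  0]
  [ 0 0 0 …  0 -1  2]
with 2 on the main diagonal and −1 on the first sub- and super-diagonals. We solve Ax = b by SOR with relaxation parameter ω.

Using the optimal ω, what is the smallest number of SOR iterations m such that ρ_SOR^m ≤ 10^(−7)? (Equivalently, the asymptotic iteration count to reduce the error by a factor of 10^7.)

m = 116

[ρ_J] n=44: ρ(B_J) = cos(π/(n+1)) = cos(π/45) = 0.9975641.
1 − cos²(π/45) = sin²(π/45) ⇒ √(1−ρ_J²) = sin(π/45) = 0.0697565.
So ω* = 2/1.0697565 = 1.8695843 (Young).
ρ(B_{ω*}) = ω*−1 = 0.8695843
For 7 digits: m = 7·ln10 / (−ln 0.8695843) = 16.1181/0.13974 = 115.343; round up → m = 116.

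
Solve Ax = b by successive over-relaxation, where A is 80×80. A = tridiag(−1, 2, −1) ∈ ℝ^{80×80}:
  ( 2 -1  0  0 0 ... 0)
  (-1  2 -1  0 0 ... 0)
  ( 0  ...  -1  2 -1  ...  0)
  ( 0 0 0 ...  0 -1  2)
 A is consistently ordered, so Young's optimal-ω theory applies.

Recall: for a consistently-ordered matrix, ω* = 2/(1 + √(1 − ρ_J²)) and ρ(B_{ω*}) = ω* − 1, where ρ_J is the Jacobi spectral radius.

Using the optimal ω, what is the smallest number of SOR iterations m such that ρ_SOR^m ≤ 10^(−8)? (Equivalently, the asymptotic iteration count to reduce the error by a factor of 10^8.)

n=80: λ(B_J) = 1 − λ(A)/2 = cos(kπ/81); k=1 gives ρ_J = 0.9992480.
√(1−ρ_J²) = |sin(π/81)| = 0.0387754
So ω* = 2/1.0387754 = 1.9253440 (Young).
and ρ(B_{ω*}) = 1.9253440 − 1 = 0.9253440.
ρ_SOR^m ≤ 10^(−8) ⇔ m ≥ 8·ln10/(−ln 0.9253440) = 18.4207/0.0775897 = 237.412; m = ⌈237.412⌉ = 238.

m = 238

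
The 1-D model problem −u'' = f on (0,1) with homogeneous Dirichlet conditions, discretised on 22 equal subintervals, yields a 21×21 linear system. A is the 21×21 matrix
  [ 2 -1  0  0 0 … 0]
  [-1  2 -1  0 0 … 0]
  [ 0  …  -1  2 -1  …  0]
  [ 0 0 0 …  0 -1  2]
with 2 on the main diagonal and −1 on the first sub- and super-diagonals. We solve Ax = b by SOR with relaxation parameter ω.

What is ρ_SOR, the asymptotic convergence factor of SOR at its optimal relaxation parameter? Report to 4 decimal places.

ρ_SOR = 0.7508

n=21: λ(B_J) = 1 − λ(A)/2 = cos(kπ/22); k=1 gives ρ_J = 0.9898.
1 − cos²(π/22) = sin²(π/22) ⇒ √(1−ρ_J²) = sin(π/22) = 0.14231.
So ω* = 2/1.14231 = 1.7508 (Young).
ρ(B_{ω*}) = ω*−1 = 0.7508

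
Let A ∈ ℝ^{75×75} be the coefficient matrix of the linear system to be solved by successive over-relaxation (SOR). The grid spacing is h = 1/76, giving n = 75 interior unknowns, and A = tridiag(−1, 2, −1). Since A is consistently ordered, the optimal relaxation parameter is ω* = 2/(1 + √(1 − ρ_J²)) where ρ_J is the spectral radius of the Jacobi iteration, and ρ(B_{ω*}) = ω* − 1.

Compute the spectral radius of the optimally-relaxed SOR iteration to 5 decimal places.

ρ_SOR = 0.92063

spectrum of D⁻¹(L+U) = {cos(kπ/76) : 1≤k≤75}; ρ_J = cos(π/76) = 0.99915.
1 − cos²(π/76) = sin²(π/76) ⇒ √(1−ρ_J²) = sin(π/76) = 0.041325.
ω* = 2 / (1 + 0.041325) = 2 / 1.041325 ≈ 1.92063.
Hence ρ(B_{ω*}) = 1.92063 − 1 = 0.92063.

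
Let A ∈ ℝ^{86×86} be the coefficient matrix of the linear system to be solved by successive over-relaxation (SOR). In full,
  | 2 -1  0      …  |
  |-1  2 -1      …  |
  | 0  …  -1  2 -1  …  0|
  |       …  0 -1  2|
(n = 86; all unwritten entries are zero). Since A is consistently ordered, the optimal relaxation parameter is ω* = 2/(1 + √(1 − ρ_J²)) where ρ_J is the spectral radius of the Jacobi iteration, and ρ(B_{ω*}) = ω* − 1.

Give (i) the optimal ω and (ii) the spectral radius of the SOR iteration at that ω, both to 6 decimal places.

½·tridiag(1,0,1) at n=86: λ_k = cos(kπ/87); max |λ| at k=1 ⇒ ρ_J = cos(π/87) ≈ 0.999348.
root = sin(π/87) = 0.0361024  (since 1−cos² = sin²).
[ω*] 2 ÷ (1 + 0.0361024) = 2 ÷ 1.0361024 = 1.930311.
At ω = 1.930311 every |λ(B_ω)| = ω−1, so ρ_SOR = 0.930311.

ω* = 1.930311, ρ_SOR = 0.930311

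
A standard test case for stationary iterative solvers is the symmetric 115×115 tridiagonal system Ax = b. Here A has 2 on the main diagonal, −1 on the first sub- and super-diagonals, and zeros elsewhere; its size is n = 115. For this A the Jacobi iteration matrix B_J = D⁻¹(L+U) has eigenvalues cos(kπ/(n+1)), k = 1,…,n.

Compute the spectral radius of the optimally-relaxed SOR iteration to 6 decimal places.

ρ_SOR = 0.947269

ρ_J = max_k |cos(kπ/116)| = cos(π/116) = 0.999633
√(1 − cos²(π/116)) = sin(π/116) ≈ 0.0270794.
ω* = 2/(1 + 0.0270794) = 2/1.0270794 = 1.947269.
ρ_SOR = ω* − 1 ≈ 0.947269.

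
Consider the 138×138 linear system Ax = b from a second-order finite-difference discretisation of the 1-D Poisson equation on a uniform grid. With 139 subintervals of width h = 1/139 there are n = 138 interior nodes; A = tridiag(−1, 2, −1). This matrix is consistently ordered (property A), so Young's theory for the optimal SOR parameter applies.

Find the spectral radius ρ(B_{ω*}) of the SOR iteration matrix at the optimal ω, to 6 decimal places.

[ρ_J] n=138: ρ(B_J) = cos(π/(n+1)) = cos(π/139) = 0.999745.
1 − cos²(π/139) = sin²(π/139) ⇒ √(1−ρ_J²) = sin(π/139) = 0.0225995.
ω* = 2/(1+0.0225995) = 1.955800
and ρ(B_{ω*}) = 1.955800 − 1 = 0.955800.

ρ_SOR = 0.955800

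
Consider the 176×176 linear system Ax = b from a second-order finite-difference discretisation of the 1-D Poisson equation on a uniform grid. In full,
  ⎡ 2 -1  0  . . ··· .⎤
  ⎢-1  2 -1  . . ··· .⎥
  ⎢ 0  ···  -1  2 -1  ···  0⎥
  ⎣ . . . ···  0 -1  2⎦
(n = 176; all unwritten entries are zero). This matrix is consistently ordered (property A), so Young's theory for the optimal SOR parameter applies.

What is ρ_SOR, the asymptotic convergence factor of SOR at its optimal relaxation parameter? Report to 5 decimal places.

ρ_SOR = 0.96512

B_J for the 176×176 system has eigenvalues cos(kπ/177); ρ_J = cos(π/177) = 0.99984.
√(1−ρ_J²) simplifies to sin(π/177) = 0.017748.
So ω* = 2/1.017748 = 1.96512 (Young).
Hence ρ(B_{ω*}) = 1.96512 − 1 = 0.96512.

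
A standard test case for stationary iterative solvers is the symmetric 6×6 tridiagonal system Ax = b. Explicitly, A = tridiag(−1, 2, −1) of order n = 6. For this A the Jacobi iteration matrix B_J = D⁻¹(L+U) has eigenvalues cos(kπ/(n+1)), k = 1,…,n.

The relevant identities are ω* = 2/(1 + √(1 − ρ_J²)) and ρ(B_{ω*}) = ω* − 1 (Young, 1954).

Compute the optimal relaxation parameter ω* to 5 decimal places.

½·tridiag(1,0,1) at n=6: λ_k = cos(kπ/7); max |λ| at k=1 ⇒ ρ_J = cos(π/7) ≈ 0.90097.
root = sin(π/7) = 0.433884  (since 1−cos² = sin²).
ω* = 2 / (1 + 0.433884) = 2 / 1.433884 ≈ 1.39481.
ρ_SOR = ω* − 1 ≈ 0.39481.

ω* = 1.39481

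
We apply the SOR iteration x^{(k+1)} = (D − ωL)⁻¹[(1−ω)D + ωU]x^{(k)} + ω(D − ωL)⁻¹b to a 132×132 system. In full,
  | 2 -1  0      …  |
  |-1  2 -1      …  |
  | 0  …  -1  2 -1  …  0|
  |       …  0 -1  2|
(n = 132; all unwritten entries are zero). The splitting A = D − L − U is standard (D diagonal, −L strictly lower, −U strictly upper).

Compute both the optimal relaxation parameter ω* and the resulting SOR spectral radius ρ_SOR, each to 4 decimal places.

ρ_J = max_k |cos(kπ/133)| = cos(π/133) = 0.9997
√(1 − cos²(π/133)) = sin(π/133) ≈ 0.02362.
So ω* = 2/1.02362 = 1.9539 (Young).
ρ_SOR = ω* − 1 ≈ 0.9539.

ω* = 1.9539, ρ_SOR = 0.9539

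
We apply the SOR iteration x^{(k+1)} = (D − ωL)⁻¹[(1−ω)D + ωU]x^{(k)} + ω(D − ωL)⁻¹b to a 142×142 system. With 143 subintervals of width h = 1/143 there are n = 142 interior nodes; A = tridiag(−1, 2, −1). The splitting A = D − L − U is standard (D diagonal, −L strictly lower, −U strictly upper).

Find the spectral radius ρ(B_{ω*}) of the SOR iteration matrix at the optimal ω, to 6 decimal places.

ρ_SOR = 0.957010

[ρ_J] n=142: ρ(B_J) = cos(π/(n+1)) = cos(π/143) = 0.999759.
√(1−ρ_J²) = |sin(π/143)| = 0.0219674
ω* = 2/(1+0.0219674) = 1.957010
ρ_SOR = ω* − 1 ≈ 0.957010.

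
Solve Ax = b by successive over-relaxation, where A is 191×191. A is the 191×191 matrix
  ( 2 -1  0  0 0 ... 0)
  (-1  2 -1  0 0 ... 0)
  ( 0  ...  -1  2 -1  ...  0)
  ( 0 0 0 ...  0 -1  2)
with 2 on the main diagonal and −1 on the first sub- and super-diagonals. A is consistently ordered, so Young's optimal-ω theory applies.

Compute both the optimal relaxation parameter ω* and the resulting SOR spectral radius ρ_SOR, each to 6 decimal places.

ω* = 1.967803, ρ_SOR = 0.967803

[ρ_J] n=191: ρ(B_J) = cos(π/(n+1)) = cos(π/192) = 0.999866.
root = sin(π/192) = 0.0163617  (since 1−cos² = sin²).
ω* = 2/(1+0.0163617) = 1.967803
ρ_SOR = ω* − 1 = 1.967803 − 1 = 0.967803.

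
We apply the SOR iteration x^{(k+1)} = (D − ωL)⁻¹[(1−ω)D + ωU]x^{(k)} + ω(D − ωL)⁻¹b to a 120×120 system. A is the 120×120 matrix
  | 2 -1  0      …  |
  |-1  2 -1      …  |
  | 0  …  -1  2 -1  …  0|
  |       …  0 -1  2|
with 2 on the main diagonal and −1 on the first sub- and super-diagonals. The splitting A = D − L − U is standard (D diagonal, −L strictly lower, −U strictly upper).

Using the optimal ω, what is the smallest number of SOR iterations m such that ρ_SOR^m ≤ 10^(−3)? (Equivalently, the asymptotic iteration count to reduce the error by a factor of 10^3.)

m = 134

n=120: λ(B_J) = 1 − λ(A)/2 = cos(kπ/121); k=1 gives ρ_J = 0.9996630.
√(1−ρ_J²) simplifies to sin(π/121) = 0.0259607.
[ω*] 2 ÷ (1 + 0.0259607) = 2 ÷ 1.0259607 = 1.9493924.
[ρ_SOR] ω* − 1 = 0.9493924.
Need (0.9493924)^m ≤ 10^(−3): m ≥ 3·ln10/|ln 0.9493924| = 6.90776/0.0519331 = 133.013 ⇒ m = 134.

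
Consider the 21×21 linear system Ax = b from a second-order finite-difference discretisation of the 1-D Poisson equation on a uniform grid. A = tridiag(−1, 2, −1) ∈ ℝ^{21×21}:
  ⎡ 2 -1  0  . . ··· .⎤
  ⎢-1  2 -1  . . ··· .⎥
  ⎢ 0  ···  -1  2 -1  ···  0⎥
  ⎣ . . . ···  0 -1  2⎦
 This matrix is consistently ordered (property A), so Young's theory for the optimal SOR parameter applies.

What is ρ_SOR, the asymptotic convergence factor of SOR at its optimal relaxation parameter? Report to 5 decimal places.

½·tridiag(1,0,1) at n=21: λ_k = cos(kπ/22); max |λ| at k=1 ⇒ ρ_J = cos(π/22) ≈ 0.98982.
1 − cos²(π/22) = sin²(π/22) ⇒ √(1−ρ_J²) = sin(π/22) = 0.142315.
ω* = 2/(1+0.142315) = 1.75083
ρ_SOR = ω* − 1 = 1.75083 − 1 = 0.75083.

ρ_SOR = 0.75083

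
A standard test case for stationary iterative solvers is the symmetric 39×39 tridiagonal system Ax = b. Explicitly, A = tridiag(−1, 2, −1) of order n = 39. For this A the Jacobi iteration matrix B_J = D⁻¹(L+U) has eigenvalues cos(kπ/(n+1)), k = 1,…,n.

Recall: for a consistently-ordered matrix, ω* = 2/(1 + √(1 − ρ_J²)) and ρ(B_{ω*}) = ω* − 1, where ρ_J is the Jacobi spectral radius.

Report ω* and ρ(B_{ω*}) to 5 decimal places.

ρ_J = max_k |cos(kπ/40)| = cos(π/40) = 0.99692
root = sin(π/40) = 0.078459  (since 1−cos² = sin²).
Young: ω* = 2/(1+√(1−ρ_J²)) = 2/(1+0.078459) = 2/1.078459 = 1.85450.
and ρ(B_{ω*}) = 1.85450 − 1 = 0.85450.

ω* = 1.85450, ρ_SOR = 0.85450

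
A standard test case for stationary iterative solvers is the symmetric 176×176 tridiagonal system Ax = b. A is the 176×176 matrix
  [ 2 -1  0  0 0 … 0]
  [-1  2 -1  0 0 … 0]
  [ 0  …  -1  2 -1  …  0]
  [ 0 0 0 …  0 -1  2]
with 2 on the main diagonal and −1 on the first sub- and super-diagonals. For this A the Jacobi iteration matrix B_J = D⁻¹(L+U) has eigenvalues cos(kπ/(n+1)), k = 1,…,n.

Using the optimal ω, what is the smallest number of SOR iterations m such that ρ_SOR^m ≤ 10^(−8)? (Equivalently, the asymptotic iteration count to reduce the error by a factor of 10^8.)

½·tridiag(1,0,1) at n=176: λ_k = cos(kπ/177); max |λ| at k=1 ⇒ ρ_J = cos(π/177) ≈ 0.9998425.
√(1−ρ_J²) simplifies to sin(π/177) = 0.0177482.
[ω*] 2 ÷ (1 + 0.0177482) = 2 ÷ 1.0177482 = 1.9651226.
and ρ(B_{ω*}) = 1.9651226 − 1 = 0.9651226.
8·ln10 = 18.4207; −ln(0.9651226) = 0.0355001; m = ⌈18.4207/0.0355001⌉ = ⌈518.891⌉ = 519.

m = 519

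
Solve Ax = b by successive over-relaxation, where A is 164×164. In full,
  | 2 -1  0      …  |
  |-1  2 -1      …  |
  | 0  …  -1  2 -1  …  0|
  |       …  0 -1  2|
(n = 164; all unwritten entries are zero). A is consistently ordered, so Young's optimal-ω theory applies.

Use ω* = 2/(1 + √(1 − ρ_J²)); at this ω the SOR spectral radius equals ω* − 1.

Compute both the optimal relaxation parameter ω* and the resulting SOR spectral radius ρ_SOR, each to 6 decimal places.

spectrum of D⁻¹(L+U) = {cos(kπ/165) : 1≤k≤164}; ρ_J = cos(π/165) = 0.999819.
√(1−ρ_J²) = |sin(π/165)| = 0.0190388
[ω*] 2 ÷ (1 + 0.0190388) = 2 ÷ 1.0190388 = 1.962634.
ρ(B_{ω*}) = ω*−1 = 0.962634

ω* = 1.962634, ρ_SOR = 0.962634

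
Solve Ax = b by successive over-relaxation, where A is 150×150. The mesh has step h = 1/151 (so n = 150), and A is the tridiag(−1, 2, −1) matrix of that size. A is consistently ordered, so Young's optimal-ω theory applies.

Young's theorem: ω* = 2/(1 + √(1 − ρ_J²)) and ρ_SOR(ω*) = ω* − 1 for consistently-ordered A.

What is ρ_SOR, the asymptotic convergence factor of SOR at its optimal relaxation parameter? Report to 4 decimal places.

n=150: λ(B_J) = 1 − λ(A)/2 = cos(kπ/151); k=1 gives ρ_J = 0.9998.
√(1 − cos²(π/151)) = sin(π/151) ≈ 0.02080.
Young: ω* = 2/(1+√(1−ρ_J²)) = 2/(1+0.02080) = 2/1.02080 = 1.9592.
ρ_SOR = ω* − 1 = 1.9592 − 1 = 0.9592.

ρ_SOR = 0.9592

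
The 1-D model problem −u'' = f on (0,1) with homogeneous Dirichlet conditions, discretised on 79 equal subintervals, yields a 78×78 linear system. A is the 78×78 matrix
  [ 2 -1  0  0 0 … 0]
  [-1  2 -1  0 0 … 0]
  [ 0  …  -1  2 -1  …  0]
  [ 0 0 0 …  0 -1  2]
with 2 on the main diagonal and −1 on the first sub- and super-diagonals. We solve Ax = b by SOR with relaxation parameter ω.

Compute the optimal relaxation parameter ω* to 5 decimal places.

spectrum of D⁻¹(L+U) = {cos(kπ/79) : 1≤k≤78}; ρ_J = cos(π/79) = 0.99921.
root = sin(π/79) = 0.039757  (since 1−cos² = sin²).
ω* = 2/(1 + 0.039757) = 2/1.039757 = 1.92353.
ρ_SOR = ω* − 1 ≈ 0.92353.

ω* = 1.92353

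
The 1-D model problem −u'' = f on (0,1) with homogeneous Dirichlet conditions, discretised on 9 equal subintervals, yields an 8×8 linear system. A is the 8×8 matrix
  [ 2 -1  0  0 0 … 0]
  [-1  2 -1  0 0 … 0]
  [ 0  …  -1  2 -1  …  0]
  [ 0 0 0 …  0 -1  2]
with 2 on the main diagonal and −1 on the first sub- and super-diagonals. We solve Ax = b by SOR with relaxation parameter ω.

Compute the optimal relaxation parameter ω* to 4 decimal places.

n=8: λ(B_J) = 1 − λ(A)/2 = cos(kπ/9); k=1 gives ρ_J = 0.9397.
√(1−ρ_J²) = |sin(π/9)| = 0.34202
ω* = 2 / (1 + 0.34202) = 2 / 1.34202 ≈ 1.4903.
ρ(B_{ω*}) = ω*−1 = 0.4903

ω* = 1.4903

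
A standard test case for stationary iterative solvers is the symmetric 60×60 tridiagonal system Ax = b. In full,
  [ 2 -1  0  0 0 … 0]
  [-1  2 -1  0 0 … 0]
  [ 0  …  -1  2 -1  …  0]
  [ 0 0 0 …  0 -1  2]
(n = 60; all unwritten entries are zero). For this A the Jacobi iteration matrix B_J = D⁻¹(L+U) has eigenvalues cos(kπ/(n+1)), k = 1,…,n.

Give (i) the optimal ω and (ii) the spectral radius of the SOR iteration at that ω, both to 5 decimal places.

½·tridiag(1,0,1) at n=60: λ_k = cos(kπ/61); max |λ| at k=1 ⇒ ρ_J = cos(π/61) ≈ 0.99867.
√(1−ρ_J²) simplifies to sin(π/61) = 0.051479.
So ω* = 2/1.051479 = 1.90208 (Young).
ρ(B_{ω*}) = ω*−1 = 0.90208

ω* = 1.90208, ρ_SOR = 0.90208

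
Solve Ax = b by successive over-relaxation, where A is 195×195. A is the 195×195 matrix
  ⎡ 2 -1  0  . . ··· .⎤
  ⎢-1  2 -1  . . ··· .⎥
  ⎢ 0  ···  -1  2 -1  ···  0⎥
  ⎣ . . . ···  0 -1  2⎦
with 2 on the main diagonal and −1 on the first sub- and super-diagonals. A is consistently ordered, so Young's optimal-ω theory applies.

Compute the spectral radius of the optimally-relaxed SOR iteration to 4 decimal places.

½·tridiag(1,0,1) at n=195: λ_k = cos(kπ/196); max |λ| at k=1 ⇒ ρ_J = cos(π/196) ≈ 0.9999.
√(1−ρ_J²) simplifies to sin(π/196) = 0.01603.
ω* = 2 / (1 + 0.01603) = 2 / 1.01603 ≈ 1.9684.
ρ_SOR = ω* − 1 = 1.9684 − 1 = 0.9684.

ρ_SOR = 0.9684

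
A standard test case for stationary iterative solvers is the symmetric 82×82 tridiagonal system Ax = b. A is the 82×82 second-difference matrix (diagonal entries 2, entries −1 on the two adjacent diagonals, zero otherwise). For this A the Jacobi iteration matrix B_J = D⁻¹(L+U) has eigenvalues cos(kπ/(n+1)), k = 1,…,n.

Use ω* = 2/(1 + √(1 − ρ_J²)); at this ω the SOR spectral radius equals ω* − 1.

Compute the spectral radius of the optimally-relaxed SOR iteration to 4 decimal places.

ρ_J = max_k |cos(kπ/83)| = cos(π/83) = 0.9993
root = sin(π/83) = 0.03784  (since 1−cos² = sin²).
[ω*] 2 ÷ (1 + 0.03784) = 2 ÷ 1.03784 = 1.9271.
and ρ(B_{ω*}) = 1.9271 − 1 = 0.9271.

ρ_SOR = 0.9271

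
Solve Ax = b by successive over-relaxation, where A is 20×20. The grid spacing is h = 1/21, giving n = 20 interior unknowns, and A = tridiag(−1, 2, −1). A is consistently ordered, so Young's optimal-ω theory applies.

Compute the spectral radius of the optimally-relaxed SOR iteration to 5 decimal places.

ρ_SOR = 0.74058

n=20: λ(B_J) = 1 − λ(A)/2 = cos(kπ/21); k=1 gives ρ_J = 0.98883.
1 − cos²(π/21) = sin²(π/21) ⇒ √(1−ρ_J²) = sin(π/21) = 0.149042.
So ω* = 2/1.149042 = 1.74058 (Young).
At ω = 1.74058 every |λ(B_ω)| = ω−1, so ρ_SOR = 0.74058.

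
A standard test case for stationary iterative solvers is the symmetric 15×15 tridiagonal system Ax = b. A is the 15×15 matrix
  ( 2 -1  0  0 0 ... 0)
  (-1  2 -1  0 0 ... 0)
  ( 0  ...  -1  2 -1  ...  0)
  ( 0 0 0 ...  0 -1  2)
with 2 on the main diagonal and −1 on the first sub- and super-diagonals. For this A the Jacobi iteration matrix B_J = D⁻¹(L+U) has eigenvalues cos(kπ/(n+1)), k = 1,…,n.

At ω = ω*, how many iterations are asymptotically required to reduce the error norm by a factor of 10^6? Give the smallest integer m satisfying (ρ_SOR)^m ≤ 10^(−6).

½·tridiag(1,0,1) at n=15: λ_k = cos(kπ/16); max |λ| at k=1 ⇒ ρ_J = cos(π/16) ≈ 0.9807853.
root = sin(π/16) = 0.1950903  (since 1−cos² = sin²).
ω* = 2/(1 + 0.1950903) = 2/1.1950903 = 1.6735137.
[ρ_SOR] ω* − 1 = 0.6735137.
6·ln10 = 13.8155; −ln(0.6735137) = 0.395247; m = ⌈13.8155/0.395247⌉ = ⌈34.954⌉ = 35.

m = 35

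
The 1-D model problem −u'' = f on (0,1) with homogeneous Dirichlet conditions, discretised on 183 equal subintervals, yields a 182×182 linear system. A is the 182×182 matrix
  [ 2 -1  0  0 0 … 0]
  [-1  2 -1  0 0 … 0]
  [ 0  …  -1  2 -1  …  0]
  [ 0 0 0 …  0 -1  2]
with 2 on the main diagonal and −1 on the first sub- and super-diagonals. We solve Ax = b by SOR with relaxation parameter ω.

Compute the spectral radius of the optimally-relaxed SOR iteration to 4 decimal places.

½·tridiag(1,0,1) at n=182: λ_k = cos(kπ/183); max |λ| at k=1 ⇒ ρ_J = cos(π/183) ≈ 0.9999.
√(1−ρ_J²) simplifies to sin(π/183) = 0.01717.
ω* = 2 / (1 + 0.01717) = 2 / 1.01717 ≈ 1.9662.
[ρ_SOR] ω* − 1 = 0.9662.

ρ_SOR = 0.9662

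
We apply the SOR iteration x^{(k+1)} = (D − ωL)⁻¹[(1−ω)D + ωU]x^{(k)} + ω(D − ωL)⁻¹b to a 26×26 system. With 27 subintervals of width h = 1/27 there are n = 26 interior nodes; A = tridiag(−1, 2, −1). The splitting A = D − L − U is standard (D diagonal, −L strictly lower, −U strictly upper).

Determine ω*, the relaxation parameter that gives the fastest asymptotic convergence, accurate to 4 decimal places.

n=26: λ(B_J) = 1 − λ(A)/2 = cos(kπ/27); k=1 gives ρ_J = 0.9932.
1 − cos²(π/27) = sin²(π/27) ⇒ √(1−ρ_J²) = sin(π/27) = 0.11609.
So ω* = 2/1.11609 = 1.7920 (Young).
ρ(B_{ω*}) = ω*−1 = 0.7920

ω* = 1.7920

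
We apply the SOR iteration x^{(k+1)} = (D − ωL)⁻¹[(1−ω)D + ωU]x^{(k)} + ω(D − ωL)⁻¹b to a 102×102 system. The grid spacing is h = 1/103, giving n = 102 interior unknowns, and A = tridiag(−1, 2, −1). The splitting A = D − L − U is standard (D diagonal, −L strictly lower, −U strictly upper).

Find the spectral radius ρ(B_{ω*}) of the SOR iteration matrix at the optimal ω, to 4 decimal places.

ρ_SOR = 0.9408

n=102: λ(B_J) = 1 − λ(A)/2 = cos(kπ/103); k=1 gives ρ_J = 0.9995.
√(1−ρ_J²) simplifies to sin(π/103) = 0.03050.
ω* = 2/(1+0.03050) = 1.9408
and ρ(B_{ω*}) = 1.9408 − 1 = 0.9408.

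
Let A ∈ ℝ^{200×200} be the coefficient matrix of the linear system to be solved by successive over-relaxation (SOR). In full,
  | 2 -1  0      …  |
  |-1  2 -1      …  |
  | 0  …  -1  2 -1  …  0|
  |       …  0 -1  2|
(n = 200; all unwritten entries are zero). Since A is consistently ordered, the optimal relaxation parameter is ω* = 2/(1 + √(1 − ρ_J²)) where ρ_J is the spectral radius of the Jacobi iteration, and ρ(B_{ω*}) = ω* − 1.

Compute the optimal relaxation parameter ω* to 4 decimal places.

ω* = 1.9692

[ρ_J] n=200: ρ(B_J) = cos(π/(n+1)) = cos(π/201) = 0.9999.
root = sin(π/201) = 0.01563  (since 1−cos² = sin²).
ω* = 2/(1 + 0.01563) = 2/1.01563 = 1.9692.
At ω = 1.9692 every |λ(B_ω)| = ω−1, so ρ_SOR = 0.9692.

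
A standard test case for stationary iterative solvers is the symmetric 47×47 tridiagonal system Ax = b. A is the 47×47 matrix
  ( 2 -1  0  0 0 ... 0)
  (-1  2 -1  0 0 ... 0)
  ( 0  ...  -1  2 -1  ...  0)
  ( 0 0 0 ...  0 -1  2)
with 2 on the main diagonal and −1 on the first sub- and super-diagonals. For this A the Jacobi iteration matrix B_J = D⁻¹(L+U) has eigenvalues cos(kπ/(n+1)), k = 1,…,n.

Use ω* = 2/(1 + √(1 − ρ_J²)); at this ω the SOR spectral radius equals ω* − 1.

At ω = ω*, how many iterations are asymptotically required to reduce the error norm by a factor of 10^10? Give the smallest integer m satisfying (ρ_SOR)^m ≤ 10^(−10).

B_J for the 47×47 system has eigenvalues cos(kπ/48); ρ_J = cos(π/48) = 0.9978589.
1 − cos²(π/48) = sin²(π/48) ⇒ √(1−ρ_J²) = sin(π/48) = 0.0654031.
[ω*] 2 ÷ (1 + 0.0654031) = 2 ÷ 1.0654031 = 1.8772237.
ρ_SOR = ω* − 1 ≈ 0.8772237.
10·ln10 = 23.0259; −ln(0.8772237) = 0.130993; m = ⌈23.0259/0.130993⌉ = ⌈175.780⌉ = 176.

m = 176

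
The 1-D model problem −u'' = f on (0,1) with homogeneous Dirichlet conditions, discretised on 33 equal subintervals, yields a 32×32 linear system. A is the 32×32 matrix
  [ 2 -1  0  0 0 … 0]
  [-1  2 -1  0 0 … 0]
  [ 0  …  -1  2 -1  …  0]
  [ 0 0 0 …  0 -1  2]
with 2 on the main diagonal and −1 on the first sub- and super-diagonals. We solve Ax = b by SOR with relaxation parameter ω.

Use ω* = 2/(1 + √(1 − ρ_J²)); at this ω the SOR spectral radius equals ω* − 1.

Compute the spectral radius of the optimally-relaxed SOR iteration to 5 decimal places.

ρ_SOR = 0.82639

With n=32, ρ(Jacobi) = cos(π/33) = 0.99547.
√(1−ρ_J²) simplifies to sin(π/33) = 0.095056.
ω* = 2/(1+0.095056) = 1.82639
At ω = 1.82639 every |λ(B_ω)| = ω−1, so ρ_SOR = 0.82639.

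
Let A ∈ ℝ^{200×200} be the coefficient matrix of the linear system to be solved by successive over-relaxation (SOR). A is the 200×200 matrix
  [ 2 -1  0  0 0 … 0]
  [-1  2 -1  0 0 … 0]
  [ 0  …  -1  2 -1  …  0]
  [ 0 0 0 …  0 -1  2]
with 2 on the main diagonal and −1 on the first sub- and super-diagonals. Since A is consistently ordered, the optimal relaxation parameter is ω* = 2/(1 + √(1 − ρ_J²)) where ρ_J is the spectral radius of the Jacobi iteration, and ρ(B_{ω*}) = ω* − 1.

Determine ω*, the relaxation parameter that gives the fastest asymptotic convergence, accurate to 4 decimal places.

ω* = 1.9692

ρ_J = max_k |cos(kπ/201)| = cos(π/201) = 0.9999
√(1−ρ_J²) simplifies to sin(π/201) = 0.01563.
[ω*] 2 ÷ (1 + 0.01563) = 2 ÷ 1.01563 = 1.9692.
Hence ρ(B_{ω*}) = 1.9692 − 1 = 0.9692.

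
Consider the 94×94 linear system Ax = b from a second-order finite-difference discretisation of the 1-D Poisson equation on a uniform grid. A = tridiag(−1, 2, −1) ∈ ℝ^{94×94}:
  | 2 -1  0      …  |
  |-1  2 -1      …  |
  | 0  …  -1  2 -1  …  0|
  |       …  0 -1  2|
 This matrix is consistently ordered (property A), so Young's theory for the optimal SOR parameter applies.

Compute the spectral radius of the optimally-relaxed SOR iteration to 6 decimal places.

ρ_SOR = 0.935990

B_J for the 94×94 system has eigenvalues cos(kπ/95); ρ_J = cos(π/95) = 0.999453.
√(1−ρ_J²) = |sin(π/95)| = 0.0330634
Then 2/(1+√(1−ρ_J²)) = 2/(1+0.0330634); ω* = 2/1.0330634 = 1.935990.
Hence ρ(B_{ω*}) = 1.935990 − 1 = 0.935990.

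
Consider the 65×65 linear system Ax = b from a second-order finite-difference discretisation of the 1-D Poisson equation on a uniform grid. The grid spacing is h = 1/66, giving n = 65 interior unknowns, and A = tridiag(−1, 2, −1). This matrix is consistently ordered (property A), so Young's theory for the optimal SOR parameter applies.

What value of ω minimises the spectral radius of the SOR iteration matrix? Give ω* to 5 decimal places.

ω* = 1.90916

B_J for the 65×65 system has eigenvalues cos(kπ/66); ρ_J = cos(π/66) = 0.99887.
root = sin(π/66) = 0.047582  (since 1−cos² = sin²).
ω* = 2 / (1 + 0.047582) = 2 / 1.047582 ≈ 1.90916.
At ω = 1.90916 every |λ(B_ω)| = ω−1, so ρ_SOR = 0.90916.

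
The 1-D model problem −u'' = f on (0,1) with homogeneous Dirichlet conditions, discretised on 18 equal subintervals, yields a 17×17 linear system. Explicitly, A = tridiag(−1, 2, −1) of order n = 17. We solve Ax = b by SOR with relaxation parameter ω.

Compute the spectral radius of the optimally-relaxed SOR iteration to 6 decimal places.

ρ_SOR = 0.704088

spectrum of D⁻¹(L+U) = {cos(kπ/18) : 1≤k≤17}; ρ_J = cos(π/18) = 0.984808.
1 − cos²(π/18) = sin²(π/18) ⇒ √(1−ρ_J²) = sin(π/18) = 0.1736482.
ω* = 2/(1+0.1736482) = 1.704088
At ω = 1.704088 every |λ(B_ω)| = ω−1, so ρ_SOR = 0.704088.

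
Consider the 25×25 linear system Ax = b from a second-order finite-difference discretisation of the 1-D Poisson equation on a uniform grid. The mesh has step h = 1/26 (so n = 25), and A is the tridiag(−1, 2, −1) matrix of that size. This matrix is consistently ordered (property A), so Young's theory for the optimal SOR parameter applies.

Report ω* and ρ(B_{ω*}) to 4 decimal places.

[ρ_J] n=25: ρ(B_J) = cos(π/(n+1)) = cos(π/26) = 0.9927.
root = sin(π/26) = 0.12054  (since 1−cos² = sin²).
Young: ω* = 2/(1+√(1−ρ_J²)) = 2/(1+0.12054) = 2/1.12054 = 1.7849.
Hence ρ(B_{ω*}) = 1.7849 − 1 = 0.7849.

ω* = 1.7849, ρ_SOR = 0.7849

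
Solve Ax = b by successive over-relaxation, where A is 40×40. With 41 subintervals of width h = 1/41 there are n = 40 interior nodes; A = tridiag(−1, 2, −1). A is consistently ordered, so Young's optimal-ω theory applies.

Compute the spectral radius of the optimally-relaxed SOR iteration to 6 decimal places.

[ρ_J] n=40: ρ(B_J) = cos(π/(n+1)) = cos(π/41) = 0.997066.
root = sin(π/41) = 0.0765493  (since 1−cos² = sin²).
So ω* = 2/1.0765493 = 1.857788 (Young).
ρ_SOR = ω* − 1 = 1.857788 − 1 = 0.857788.

ρ_SOR = 0.857788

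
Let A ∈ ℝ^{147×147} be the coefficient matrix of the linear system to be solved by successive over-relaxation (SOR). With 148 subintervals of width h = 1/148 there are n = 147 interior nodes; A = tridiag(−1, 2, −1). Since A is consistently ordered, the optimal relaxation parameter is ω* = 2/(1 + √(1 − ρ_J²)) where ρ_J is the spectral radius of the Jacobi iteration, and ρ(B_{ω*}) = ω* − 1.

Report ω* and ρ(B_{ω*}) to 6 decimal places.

spectrum of D⁻¹(L+U) = {cos(kπ/148) : 1≤k≤147}; ρ_J = cos(π/148) = 0.999775.
√(1−ρ_J²) simplifies to sin(π/148) = 0.0212254.
ω* = 2/(1+0.0212254) = 1.958432
ρ(B_{ω*}) = ω*−1 = 0.958432

ω* = 1.958432, ρ_SOR = 0.958432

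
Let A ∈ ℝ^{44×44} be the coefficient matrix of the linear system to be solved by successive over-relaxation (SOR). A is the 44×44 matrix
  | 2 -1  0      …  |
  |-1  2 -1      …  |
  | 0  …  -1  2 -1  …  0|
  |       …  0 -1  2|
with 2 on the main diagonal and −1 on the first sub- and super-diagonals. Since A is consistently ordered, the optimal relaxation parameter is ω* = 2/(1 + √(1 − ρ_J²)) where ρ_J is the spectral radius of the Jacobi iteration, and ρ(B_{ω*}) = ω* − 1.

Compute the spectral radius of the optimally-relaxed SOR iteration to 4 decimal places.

ρ_SOR = 0.8696

n=44: λ(B_J) = 1 − λ(A)/2 = cos(kπ/45); k=1 gives ρ_J = 0.9976.
root = sin(π/45) = 0.06976  (since 1−cos² = sin²).
ω* = 2 / (1 + 0.06976) = 2 / 1.06976 ≈ 1.8696.
ρ_SOR = ω* − 1 = 1.8696 − 1 = 0.8696.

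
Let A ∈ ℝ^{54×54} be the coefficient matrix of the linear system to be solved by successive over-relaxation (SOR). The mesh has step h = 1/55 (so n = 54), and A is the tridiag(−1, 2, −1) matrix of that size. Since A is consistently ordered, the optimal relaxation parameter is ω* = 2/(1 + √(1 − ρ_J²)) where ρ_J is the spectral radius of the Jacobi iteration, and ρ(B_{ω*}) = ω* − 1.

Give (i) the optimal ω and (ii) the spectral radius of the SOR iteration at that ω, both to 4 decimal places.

ρ_J = max_k |cos(kπ/55)| = cos(π/55) = 0.9984
√(1−ρ_J²) = |sin(π/55)| = 0.05709
Young: ω* = 2/(1+√(1−ρ_J²)) = 2/(1+0.05709) = 2/1.05709 = 1.8920.
ρ_SOR = ω* − 1 = 1.8920 − 1 = 0.8920.

ω* = 1.8920, ρ_SOR = 0.8920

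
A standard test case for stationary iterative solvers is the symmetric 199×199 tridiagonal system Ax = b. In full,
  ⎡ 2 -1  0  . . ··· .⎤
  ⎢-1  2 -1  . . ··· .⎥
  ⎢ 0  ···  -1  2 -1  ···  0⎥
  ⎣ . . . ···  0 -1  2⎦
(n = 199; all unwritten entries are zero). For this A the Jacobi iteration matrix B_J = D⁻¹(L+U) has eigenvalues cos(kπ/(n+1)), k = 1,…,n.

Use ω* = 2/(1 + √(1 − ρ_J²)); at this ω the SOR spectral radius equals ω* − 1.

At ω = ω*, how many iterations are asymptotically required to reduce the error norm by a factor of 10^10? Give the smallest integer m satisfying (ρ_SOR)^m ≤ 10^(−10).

n=199: λ(B_J) = 1 − λ(A)/2 = cos(kπ/200); k=1 gives ρ_J = 0.9998766.
√(1−ρ_J²) = |sin(π/200)| = 0.0157073
ω* = 2/(1 + 0.0157073) = 2/1.0157073 = 1.9690712.
ρ_SOR = ω* − 1 = 1.9690712 − 1 = 0.9690712.
For 10 digits: m = 10·ln10 / (−ln 0.9690712) = 23.0259/0.0314172 = 732.907; round up → m = 733.

m = 733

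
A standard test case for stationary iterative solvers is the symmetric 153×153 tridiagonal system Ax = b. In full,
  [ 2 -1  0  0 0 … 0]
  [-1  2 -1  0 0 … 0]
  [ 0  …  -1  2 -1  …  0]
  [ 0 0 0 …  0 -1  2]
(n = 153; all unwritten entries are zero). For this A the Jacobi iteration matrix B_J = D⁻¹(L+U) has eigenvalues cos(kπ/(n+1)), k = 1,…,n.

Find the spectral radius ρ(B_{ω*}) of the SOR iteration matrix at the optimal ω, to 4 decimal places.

ρ_SOR = 0.9600

ρ_J = max_k |cos(kπ/154)| = cos(π/154) = 0.9998
1 − cos²(π/154) = sin²(π/154) ⇒ √(1−ρ_J²) = sin(π/154) = 0.02040.
Then 2/(1+√(1−ρ_J²)) = 2/(1+0.02040); ω* = 2/1.02040 = 1.9600.
ρ(B_{ω*}) = ω*−1 = 0.9600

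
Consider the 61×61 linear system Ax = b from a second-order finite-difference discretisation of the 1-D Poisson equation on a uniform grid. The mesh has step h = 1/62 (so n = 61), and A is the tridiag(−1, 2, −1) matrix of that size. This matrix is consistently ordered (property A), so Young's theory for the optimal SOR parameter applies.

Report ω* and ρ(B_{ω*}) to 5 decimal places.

ω* = 1.90359, ρ_SOR = 0.90359

B_J for the 61×61 system has eigenvalues cos(kπ/62); ρ_J = cos(π/62) = 0.99872.
√(1−ρ_J²) simplifies to sin(π/62) = 0.050649.
ω* = 2/(1+0.050649) = 1.90359
Hence ρ(B_{ω*}) = 1.90359 − 1 = 0.90359.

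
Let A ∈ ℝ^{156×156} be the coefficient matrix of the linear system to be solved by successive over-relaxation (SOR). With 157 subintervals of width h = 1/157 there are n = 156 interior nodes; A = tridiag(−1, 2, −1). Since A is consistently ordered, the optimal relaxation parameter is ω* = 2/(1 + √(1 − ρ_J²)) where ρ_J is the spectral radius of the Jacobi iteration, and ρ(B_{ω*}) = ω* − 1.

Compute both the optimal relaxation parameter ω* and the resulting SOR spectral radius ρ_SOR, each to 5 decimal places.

With n=156, ρ(Jacobi) = cos(π/157) = 0.99980.
√(1−ρ_J²) = |sin(π/157)| = 0.020009
ω* = 2/(1 + 0.020009) = 2/1.020009 = 1.96077.
Hence ρ(B_{ω*}) = 1.96077 − 1 = 0.96077.

ω* = 1.96077, ρ_SOR = 0.96077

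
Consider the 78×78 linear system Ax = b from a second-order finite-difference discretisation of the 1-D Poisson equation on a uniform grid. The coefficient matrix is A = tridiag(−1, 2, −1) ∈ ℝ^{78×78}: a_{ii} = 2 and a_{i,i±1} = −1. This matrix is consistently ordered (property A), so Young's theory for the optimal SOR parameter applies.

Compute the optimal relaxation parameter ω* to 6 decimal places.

spectrum of D⁻¹(L+U) = {cos(kπ/79) : 1≤k≤78}; ρ_J = cos(π/79) = 0.999209.
√(1−ρ_J²) = |sin(π/79)| = 0.0397565
ω* = 2/(1 + 0.0397565) = 2/1.0397565 = 1.923527.
[ρ_SOR] ω* − 1 = 0.923527.

ω* = 1.923527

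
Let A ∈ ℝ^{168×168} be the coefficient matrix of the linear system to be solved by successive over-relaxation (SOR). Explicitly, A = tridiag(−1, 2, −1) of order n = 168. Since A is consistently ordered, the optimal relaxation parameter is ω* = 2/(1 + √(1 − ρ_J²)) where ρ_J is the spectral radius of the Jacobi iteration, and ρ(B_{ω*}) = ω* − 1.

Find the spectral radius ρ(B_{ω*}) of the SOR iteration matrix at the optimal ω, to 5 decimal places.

With n=168, ρ(Jacobi) = cos(π/169) = 0.99983.
√(1 − cos²(π/169)) = sin(π/169) ≈ 0.018588.
ω* = 2/(1+0.018588) = 1.96350
ρ_SOR = ω* − 1 ≈ 0.96350.

ρ_SOR = 0.96350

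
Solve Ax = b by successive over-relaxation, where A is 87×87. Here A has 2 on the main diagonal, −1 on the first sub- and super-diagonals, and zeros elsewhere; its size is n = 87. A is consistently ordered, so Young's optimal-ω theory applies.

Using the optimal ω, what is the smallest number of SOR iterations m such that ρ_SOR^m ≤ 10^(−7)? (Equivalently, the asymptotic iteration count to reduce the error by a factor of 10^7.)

m = 226

With n=87, ρ(Jacobi) = cos(π/88) = 0.9993628.
√(1−ρ_J²) = |sin(π/88)| = 0.0356923
So ω* = 2/1.0356923 = 1.9310755 (Young).
At ω = 1.9310755 every |λ(B_ω)| = ω−1, so ρ_SOR = 0.9310755.
Need (0.9310755)^m ≤ 10^(−7): m ≥ 7·ln10/|ln 0.9310755| = 16.1181/0.0714149 = 225.697 ⇒ m = 226.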